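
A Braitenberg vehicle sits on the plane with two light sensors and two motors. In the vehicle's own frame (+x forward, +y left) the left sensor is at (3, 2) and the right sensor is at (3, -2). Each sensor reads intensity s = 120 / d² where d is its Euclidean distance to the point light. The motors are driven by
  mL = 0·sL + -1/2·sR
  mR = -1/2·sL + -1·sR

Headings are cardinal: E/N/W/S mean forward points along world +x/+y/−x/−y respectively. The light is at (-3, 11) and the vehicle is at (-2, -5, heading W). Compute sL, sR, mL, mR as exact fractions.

15/41 3/5 -3/10 -321/410

left sensor world pos  = (-5, -7); dL² = 328
right sensor world pos = (-5, -3); dR² = 200
sL = 120/328 = 15/41
sR = 120/200 = 3/5
mL = 0·sL + -1/2·sR = -3/10
mR = -1/2·sL + -1·sR = -321/410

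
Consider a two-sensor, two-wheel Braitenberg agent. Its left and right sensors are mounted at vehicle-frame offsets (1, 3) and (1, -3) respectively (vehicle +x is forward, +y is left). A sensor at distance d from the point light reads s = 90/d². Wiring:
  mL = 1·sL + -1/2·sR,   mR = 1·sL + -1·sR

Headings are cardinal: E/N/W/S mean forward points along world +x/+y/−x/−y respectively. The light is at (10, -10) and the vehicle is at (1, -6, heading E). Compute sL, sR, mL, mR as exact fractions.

90/113 18/13 153/1469 -864/1469

left sensor world pos  = (2, -3); dL² = 113
right sensor world pos = (2, -9); dR² = 65
sL = 90/113 = 90/113
sR = 90/65 = 18/13
mL = 1·sL + -1/2·sR = 153/1469
mR = 1·sL + -1·sR = -864/1469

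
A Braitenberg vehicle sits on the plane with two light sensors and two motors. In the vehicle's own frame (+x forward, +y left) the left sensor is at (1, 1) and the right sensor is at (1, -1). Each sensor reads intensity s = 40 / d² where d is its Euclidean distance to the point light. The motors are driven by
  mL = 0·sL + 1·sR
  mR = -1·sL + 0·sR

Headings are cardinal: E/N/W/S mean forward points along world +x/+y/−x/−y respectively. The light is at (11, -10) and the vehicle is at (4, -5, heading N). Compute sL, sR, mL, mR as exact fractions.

2/5 5/9 5/9 -2/5

left sensor world pos  = (3, -4); dL² = 100
right sensor world pos = (5, -4); dR² = 72
sL = 40/100 = 2/5
sR = 40/72 = 5/9
mL = 0·sL + 1·sR = 5/9
mR = -1·sL + 0·sR = -2/5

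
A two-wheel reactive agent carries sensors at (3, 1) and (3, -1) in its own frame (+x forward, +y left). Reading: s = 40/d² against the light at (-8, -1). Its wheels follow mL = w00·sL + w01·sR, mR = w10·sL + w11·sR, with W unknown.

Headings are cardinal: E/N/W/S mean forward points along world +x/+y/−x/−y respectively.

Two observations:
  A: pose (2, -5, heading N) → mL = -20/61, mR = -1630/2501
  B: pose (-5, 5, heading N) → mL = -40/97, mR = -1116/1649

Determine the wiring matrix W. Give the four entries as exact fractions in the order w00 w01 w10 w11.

0 -1 -1 -1/2

obs A: pose=(2,-5,N) → sL=20/41, sR=20/61, mL=-20/61, mR=-1630/2501
obs B: pose=(-5,5,N) → sL=8/17, sR=40/97, mL=-40/97, mR=-1116/1649
sensor matrix S = [[20/41, 20/61], [8/17, 40/97]]; det S = 193280/4124149
solve [mL_A; mL_B] = S·[w00; w01] and [mR_A; mR_B] = S·[w10; w11]:
  w00 = 0, w01 = -1, w10 = -1, w11 = -1/2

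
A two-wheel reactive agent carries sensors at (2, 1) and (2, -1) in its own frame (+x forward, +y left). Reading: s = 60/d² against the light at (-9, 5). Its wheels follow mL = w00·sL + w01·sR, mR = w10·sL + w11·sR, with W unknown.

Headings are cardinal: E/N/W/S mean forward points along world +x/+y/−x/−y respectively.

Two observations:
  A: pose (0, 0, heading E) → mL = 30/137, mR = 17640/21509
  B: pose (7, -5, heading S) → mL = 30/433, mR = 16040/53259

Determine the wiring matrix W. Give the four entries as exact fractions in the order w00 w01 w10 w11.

obs A: pose=(0,0,E) → sL=60/137, sR=60/157, mL=30/137, mR=17640/21509
obs B: pose=(7,-5,S) → sL=60/433, sR=20/123, mL=30/433, mR=16040/53259
sensor matrix S = [[60/137, 60/157], [60/433, 20/123]]; det S = 6971200/381849277
solve [mL_A; mL_B] = S·[w00; w01] and [mR_A; mR_B] = S·[w10; w11]:
  w00 = 1/2, w01 = 0, w10 = 1, w11 = 1

1/2 0 1 1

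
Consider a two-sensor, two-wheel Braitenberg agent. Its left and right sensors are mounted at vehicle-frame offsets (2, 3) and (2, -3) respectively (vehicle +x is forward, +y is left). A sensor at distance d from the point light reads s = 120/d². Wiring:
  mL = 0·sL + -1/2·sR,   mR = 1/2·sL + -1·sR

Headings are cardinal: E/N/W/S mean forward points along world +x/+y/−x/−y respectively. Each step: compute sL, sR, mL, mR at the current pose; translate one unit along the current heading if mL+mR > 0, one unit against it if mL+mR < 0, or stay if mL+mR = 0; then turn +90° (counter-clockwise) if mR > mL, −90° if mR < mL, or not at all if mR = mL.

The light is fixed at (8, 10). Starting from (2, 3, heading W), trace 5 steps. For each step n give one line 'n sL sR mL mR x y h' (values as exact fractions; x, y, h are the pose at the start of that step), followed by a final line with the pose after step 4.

0 30/41 3/2 -3/4 -93/82 2 3 W
1 120/89 120/29 -60/29 -8940/2581 3 3 N
2 60/17 12/13 -6/13 186/221 3 2 E
3 24/17 120/37 -60/37 -1596/629 4 2 N
4 3 30/37 -15/37 51/74 4 1 E
final 5 1 N

n=0: pose=(2,3,W); sL=30/41, sR=3/2; mL=-3/4, mR=-93/82; mL+mR=-309/164 → advance -1; mR−mL=-63/164 → turn -1·90°
n=1: pose=(3,3,N); sL=120/89, sR=120/29; mL=-60/29, mR=-8940/2581; mL+mR=-14280/2581 → advance -1; mR−mL=-3600/2581 → turn -1·90°
n=2: pose=(3,2,E); sL=60/17, sR=12/13; mL=-6/13, mR=186/221; mL+mR=84/221 → advance +1; mR−mL=288/221 → turn +1·90°
n=3: pose=(4,2,N); sL=24/17, sR=120/37; mL=-60/37, mR=-1596/629; mL+mR=-2616/629 → advance -1; mR−mL=-576/629 → turn -1·90°
n=4: pose=(4,1,E); sL=3, sR=30/37; mL=-15/37, mR=51/74; mL+mR=21/74 → advance +1; mR−mL=81/74 → turn +1·90°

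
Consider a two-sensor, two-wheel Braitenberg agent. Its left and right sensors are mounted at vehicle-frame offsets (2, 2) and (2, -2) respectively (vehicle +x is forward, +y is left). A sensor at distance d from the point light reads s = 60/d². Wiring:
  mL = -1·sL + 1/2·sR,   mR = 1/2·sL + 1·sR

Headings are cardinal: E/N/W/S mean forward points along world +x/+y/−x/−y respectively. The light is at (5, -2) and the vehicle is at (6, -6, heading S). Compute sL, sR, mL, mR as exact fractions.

left sensor world pos  = (8, -8); dL² = 45
right sensor world pos = (4, -8); dR² = 37
sL = 60/45 = 4/3
sR = 60/37 = 60/37
mL = -1·sL + 1/2·sR = -58/111
mR = 1/2·sL + 1·sR = 254/111

4/3 60/37 -58/111 254/111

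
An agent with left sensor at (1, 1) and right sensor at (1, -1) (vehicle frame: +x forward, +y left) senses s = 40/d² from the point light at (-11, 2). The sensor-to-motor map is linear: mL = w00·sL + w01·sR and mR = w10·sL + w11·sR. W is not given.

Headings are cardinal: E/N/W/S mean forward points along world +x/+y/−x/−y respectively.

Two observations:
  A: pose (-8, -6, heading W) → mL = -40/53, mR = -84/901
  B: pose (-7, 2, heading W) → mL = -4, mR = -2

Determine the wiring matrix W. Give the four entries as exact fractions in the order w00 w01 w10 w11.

0 -1 -1 1/2

obs A: pose=(-8,-6,W) → sL=8/17, sR=40/53, mL=-40/53, mR=-84/901
obs B: pose=(-7,2,W) → sL=4, sR=4, mL=-4, mR=-2
sensor matrix S = [[8/17, 40/53], [4, 4]]; det S = -1024/901
solve [mL_A; mL_B] = S·[w00; w01] and [mR_A; mR_B] = S·[w10; w11]:
  w00 = 0, w01 = -1, w10 = -1, w11 = 1/2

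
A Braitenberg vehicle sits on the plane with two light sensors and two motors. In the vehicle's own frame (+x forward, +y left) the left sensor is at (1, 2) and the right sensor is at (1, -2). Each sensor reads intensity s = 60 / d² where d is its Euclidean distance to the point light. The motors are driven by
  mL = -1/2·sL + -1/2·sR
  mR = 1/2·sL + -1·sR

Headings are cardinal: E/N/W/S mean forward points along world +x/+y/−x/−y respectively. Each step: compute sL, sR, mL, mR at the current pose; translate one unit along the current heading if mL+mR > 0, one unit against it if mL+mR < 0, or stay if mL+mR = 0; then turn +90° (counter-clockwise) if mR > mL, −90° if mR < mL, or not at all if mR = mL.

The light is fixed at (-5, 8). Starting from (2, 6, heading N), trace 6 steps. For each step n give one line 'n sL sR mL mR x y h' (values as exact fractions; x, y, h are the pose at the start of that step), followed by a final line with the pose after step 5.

0 30/13 30/41 -810/533 225/533 2 6 N
1 60/61 60/37 -2940/2257 -2550/2257 2 5 W
2 15/29 15/13 -315/377 -675/754 3 5 S
3 12/13 60/49 -684/637 -486/637 3 6 W
4 6/13 30/29 -282/377 -303/377 4 6 S
5 60/73 12/13 -828/949 -486/949 4 7 W
final 5 7 S

n=0: pose=(2,6,N); sL=30/13, sR=30/41; mL=-810/533, mR=225/533; mL+mR=-45/41 → advance -1; mR−mL=1035/533 → turn +1·90°
n=1: pose=(2,5,W); sL=60/61, sR=60/37; mL=-2940/2257, mR=-2550/2257; mL+mR=-90/37 → advance -1; mR−mL=390/2257 → turn +1·90°
n=2: pose=(3,5,S); sL=15/29, sR=15/13; mL=-315/377, mR=-675/754; mL+mR=-45/26 → advance -1; mR−mL=-45/754 → turn -1·90°
n=3: pose=(3,6,W); sL=12/13, sR=60/49; mL=-684/637, mR=-486/637; mL+mR=-90/49 → advance -1; mR−mL=198/637 → turn +1·90°
n=4: pose=(4,6,S); sL=6/13, sR=30/29; mL=-282/377, mR=-303/377; mL+mR=-45/29 → advance -1; mR−mL=-21/377 → turn -1·90°
n=5: pose=(4,7,W); sL=60/73, sR=12/13; mL=-828/949, mR=-486/949; mL+mR=-18/13 → advance -1; mR−mL=342/949 → turn +1·90°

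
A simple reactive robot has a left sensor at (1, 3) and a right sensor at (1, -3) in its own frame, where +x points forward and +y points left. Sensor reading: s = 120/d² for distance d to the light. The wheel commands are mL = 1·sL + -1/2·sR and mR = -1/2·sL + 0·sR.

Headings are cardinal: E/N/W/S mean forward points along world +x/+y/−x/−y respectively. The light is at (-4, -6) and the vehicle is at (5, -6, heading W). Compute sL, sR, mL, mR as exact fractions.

120/73 120/73 60/73 -60/73

left sensor world pos  = (4, -9); dL² = 73
right sensor world pos = (4, -3); dR² = 73
sL = 120/73 = 120/73
sR = 120/73 = 120/73
mL = 1·sL + -1/2·sR = 60/73
mR = -1/2·sL + 0·sR = -60/73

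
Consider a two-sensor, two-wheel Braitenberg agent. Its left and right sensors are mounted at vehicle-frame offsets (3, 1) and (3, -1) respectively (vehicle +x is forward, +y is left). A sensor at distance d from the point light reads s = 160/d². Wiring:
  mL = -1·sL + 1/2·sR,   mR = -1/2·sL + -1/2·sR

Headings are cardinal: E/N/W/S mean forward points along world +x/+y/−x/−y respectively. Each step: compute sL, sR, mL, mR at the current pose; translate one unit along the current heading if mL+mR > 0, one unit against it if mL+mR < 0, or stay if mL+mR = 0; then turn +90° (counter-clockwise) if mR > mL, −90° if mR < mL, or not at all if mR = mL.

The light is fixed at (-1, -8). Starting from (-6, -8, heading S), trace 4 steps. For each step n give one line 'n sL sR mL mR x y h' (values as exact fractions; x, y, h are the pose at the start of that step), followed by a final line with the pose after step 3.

n=0: pose=(-6,-8,S); sL=32/5, sR=32/9; mL=-208/45, mR=-224/45; mL+mR=-48/5 → advance -1; mR−mL=-16/45 → turn -1·90°
n=1: pose=(-6,-7,W); sL=5/2, sR=40/17; mL=-45/34, mR=-165/68; mL+mR=-15/4 → advance -1; mR−mL=-75/68 → turn -1·90°
n=2: pose=(-5,-7,N); sL=160/41, sR=32/5; mL=-144/205, mR=-1056/205; mL+mR=-240/41 → advance -1; mR−mL=-912/205 → turn -1·90°
n=3: pose=(-5,-8,E); sL=80, sR=80; mL=-40, mR=-80; mL+mR=-120 → advance -1; mR−mL=-40 → turn -1·90°

0 32/5 32/9 -208/45 -224/45 -6 -8 S
1 5/2 40/17 -45/34 -165/68 -6 -7 W
2 160/41 32/5 -144/205 -1056/205 -5 -7 N
3 80 80 -40 -80 -5 -8 E
final -6 -8 S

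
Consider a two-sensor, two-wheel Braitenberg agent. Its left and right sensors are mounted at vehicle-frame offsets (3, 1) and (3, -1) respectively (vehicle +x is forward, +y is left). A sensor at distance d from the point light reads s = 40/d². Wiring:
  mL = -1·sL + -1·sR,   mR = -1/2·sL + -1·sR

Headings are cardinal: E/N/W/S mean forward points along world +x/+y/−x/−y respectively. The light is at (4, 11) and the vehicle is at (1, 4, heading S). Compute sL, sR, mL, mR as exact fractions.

5/13 10/29 -275/377 -405/754

left sensor world pos  = (2, 1); dL² = 104
right sensor world pos = (0, 1); dR² = 116
sL = 40/104 = 5/13
sR = 40/116 = 10/29
mL = -1·sL + -1·sR = -275/377
mR = -1/2·sL + -1·sR = -405/754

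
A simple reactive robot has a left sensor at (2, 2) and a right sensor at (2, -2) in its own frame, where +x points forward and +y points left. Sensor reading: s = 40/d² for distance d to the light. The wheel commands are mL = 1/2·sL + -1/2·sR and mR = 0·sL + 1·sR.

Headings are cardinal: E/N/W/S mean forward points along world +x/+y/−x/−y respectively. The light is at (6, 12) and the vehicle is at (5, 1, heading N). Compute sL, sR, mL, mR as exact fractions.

4/9 20/41 -8/369 20/41

left sensor world pos  = (3, 3); dL² = 90
right sensor world pos = (7, 3); dR² = 82
sL = 40/90 = 4/9
sR = 40/82 = 20/41
mL = 1/2·sL + -1/2·sR = -8/369
mR = 0·sL + 1·sR = 20/41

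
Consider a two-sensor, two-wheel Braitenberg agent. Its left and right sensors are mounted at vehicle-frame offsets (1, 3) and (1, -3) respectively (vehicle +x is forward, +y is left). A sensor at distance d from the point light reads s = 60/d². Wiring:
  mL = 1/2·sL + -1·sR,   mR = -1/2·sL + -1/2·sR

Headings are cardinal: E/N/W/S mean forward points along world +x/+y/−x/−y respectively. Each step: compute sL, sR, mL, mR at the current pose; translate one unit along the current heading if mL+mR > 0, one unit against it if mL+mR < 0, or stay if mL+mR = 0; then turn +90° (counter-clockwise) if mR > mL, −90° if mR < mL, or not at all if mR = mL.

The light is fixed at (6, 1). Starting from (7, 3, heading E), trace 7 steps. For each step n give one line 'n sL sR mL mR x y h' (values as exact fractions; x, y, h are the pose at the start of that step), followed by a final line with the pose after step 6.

n=0: pose=(7,3,E); sL=60/29, sR=12; mL=-318/29, mR=-204/29; mL+mR=-18 → advance -1; mR−mL=114/29 → turn +1·90°
n=1: pose=(6,3,N); sL=10/3, sR=10/3; mL=-5/3, mR=-10/3; mL+mR=-5 → advance -1; mR−mL=-5/3 → turn -1·90°
n=2: pose=(6,2,E); sL=60/17, sR=12; mL=-174/17, mR=-132/17; mL+mR=-18 → advance -1; mR−mL=42/17 → turn +1·90°
n=3: pose=(5,2,N); sL=3, sR=15/2; mL=-6, mR=-21/4; mL+mR=-45/4 → advance -1; mR−mL=3/4 → turn +1·90°
n=4: pose=(5,1,W); sL=60/13, sR=60/13; mL=-30/13, mR=-60/13; mL+mR=-90/13 → advance -1; mR−mL=-30/13 → turn -1·90°
n=5: pose=(6,1,N); sL=6, sR=6; mL=-3, mR=-6; mL+mR=-9 → advance -1; mR−mL=-3 → turn -1·90°
n=6: pose=(6,0,E); sL=12, sR=60/17; mL=42/17, mR=-132/17; mL+mR=-90/17 → advance -1; mR−mL=-174/17 → turn -1·90°

0 60/29 12 -318/29 -204/29 7 3 E
1 10/3 10/3 -5/3 -10/3 6 3 N
2 60/17 12 -174/17 -132/17 6 2 E
3 3 15/2 -6 -21/4 5 2 N
4 60/13 60/13 -30/13 -60/13 5 1 W
5 6 6 -3 -6 6 1 N
6 12 60/17 42/17 -132/17 6 0 E
final 5 0 S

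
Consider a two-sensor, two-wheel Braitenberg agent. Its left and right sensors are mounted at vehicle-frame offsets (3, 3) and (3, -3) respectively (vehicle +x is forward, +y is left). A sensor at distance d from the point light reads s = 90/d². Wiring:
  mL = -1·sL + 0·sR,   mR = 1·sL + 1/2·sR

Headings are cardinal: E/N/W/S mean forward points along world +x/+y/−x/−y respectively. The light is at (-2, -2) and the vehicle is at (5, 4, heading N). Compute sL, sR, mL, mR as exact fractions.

90/97 90/181 -90/97 20655/17557

left sensor world pos  = (2, 7); dL² = 97
right sensor world pos = (8, 7); dR² = 181
sL = 90/97 = 90/97
sR = 90/181 = 90/181
mL = -1·sL + 0·sR = -90/97
mR = 1·sL + 1/2·sR = 20655/17557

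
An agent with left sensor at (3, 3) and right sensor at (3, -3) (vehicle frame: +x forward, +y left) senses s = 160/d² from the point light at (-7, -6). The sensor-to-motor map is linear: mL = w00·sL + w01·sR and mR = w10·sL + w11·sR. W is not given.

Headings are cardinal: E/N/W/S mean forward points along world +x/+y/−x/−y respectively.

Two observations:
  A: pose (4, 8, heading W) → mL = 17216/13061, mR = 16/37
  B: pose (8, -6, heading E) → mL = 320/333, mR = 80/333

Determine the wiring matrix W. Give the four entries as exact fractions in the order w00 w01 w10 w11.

obs A: pose=(4,8,W) → sL=32/37, sR=160/353, mL=17216/13061, mR=16/37
obs B: pose=(8,-6,E) → sL=160/333, sR=160/333, mL=320/333, mR=80/333
sensor matrix S = [[32/37, 160/353], [160/333, 160/333]]; det S = 286720/1449771
solve [mL_A; mL_B] = S·[w00; w01] and [mR_A; mR_B] = S·[w10; w11]:
  w00 = 1, w01 = 1, w10 = 1/2, w11 = 0

1 1 1/2 0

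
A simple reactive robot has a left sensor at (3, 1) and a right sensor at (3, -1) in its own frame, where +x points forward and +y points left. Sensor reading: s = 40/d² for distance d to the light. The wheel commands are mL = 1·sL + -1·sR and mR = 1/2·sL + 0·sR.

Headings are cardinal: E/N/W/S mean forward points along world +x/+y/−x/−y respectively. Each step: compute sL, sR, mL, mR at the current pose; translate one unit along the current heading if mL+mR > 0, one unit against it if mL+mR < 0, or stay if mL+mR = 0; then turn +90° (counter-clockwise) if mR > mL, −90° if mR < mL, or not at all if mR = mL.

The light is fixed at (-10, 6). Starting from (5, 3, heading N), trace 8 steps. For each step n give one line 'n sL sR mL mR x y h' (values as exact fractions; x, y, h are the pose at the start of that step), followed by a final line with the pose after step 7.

n=0: pose=(5,3,N); sL=10/49, sR=5/32; mL=75/1568, mR=5/49; mL+mR=235/1568 → advance +1; mR−mL=85/1568 → turn +1·90°
n=1: pose=(5,4,W); sL=40/153, sR=8/29; mL=-64/4437, mR=20/153; mL+mR=172/1479 → advance +1; mR−mL=644/4437 → turn +1·90°
n=2: pose=(4,4,S); sL=4/25, sR=20/97; mL=-112/2425, mR=2/25; mL+mR=82/2425 → advance +1; mR−mL=306/2425 → turn +1·90°
n=3: pose=(4,3,E); sL=40/293, sR=8/61; mL=96/17873, mR=20/293; mL+mR=1316/17873 → advance +1; mR−mL=1124/17873 → turn +1·90°
n=4: pose=(5,3,N); sL=10/49, sR=5/32; mL=75/1568, mR=5/49; mL+mR=235/1568 → advance +1; mR−mL=85/1568 → turn +1·90°
n=5: pose=(5,4,W); sL=40/153, sR=8/29; mL=-64/4437, mR=20/153; mL+mR=172/1479 → advance +1; mR−mL=644/4437 → turn +1·90°
n=6: pose=(4,4,S); sL=4/25, sR=20/97; mL=-112/2425, mR=2/25; mL+mR=82/2425 → advance +1; mR−mL=306/2425 → turn +1·90°
n=7: pose=(4,3,E); sL=40/293, sR=8/61; mL=96/17873, mR=20/293; mL+mR=1316/17873 → advance +1; mR−mL=1124/17873 → turn +1·90°

0 10/49 5/32 75/1568 5/49 5 3 N
1 40/153 8/29 -64/4437 20/153 5 4 W
2 4/25 20/97 -112/2425 2/25 4 4 S
3 40/293 8/61 96/17873 20/293 4 3 E
4 10/49 5/32 75/1568 5/49 5 3 N
5 40/153 8/29 -64/4437 20/153 5 4 W
6 4/25 20/97 -112/2425 2/25 4 4 S
7 40/293 8/61 96/17873 20/293 4 3 E
final 5 3 N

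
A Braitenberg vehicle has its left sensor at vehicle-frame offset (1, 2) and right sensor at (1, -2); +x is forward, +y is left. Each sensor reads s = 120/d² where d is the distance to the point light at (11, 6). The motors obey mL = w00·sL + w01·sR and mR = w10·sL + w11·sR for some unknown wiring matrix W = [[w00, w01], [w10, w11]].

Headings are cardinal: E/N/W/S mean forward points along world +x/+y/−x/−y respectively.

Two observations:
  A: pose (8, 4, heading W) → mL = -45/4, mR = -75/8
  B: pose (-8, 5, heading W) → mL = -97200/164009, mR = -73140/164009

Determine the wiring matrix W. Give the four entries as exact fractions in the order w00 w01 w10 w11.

obs A: pose=(8,4,W) → sL=15/4, sR=15/2, mL=-45/4, mR=-75/8
obs B: pose=(-8,5,W) → sL=120/409, sR=120/401, mL=-97200/164009, mR=-73140/164009
sensor matrix S = [[15/4, 15/2], [120/409, 120/401]]; det S = -176850/164009
solve [mL_A; mL_B] = S·[w00; w01] and [mR_A; mR_B] = S·[w10; w11]:
  w00 = -1, w01 = -1, w10 = -1/2, w11 = -1

-1 -1 -1/2 -1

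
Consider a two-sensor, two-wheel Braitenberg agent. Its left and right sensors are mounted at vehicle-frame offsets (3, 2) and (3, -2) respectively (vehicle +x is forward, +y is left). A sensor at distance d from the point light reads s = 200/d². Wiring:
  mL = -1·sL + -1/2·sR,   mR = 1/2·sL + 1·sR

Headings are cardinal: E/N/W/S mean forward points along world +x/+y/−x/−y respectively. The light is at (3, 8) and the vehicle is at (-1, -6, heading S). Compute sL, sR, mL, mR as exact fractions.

200/293 8/13 -3772/3809 3644/3809

left sensor world pos  = (1, -9); dL² = 293
right sensor world pos = (-3, -9); dR² = 325
sL = 200/293 = 200/293
sR = 200/325 = 8/13
mL = -1·sL + -1/2·sR = -3772/3809
mR = 1/2·sL + 1·sR = 3644/3809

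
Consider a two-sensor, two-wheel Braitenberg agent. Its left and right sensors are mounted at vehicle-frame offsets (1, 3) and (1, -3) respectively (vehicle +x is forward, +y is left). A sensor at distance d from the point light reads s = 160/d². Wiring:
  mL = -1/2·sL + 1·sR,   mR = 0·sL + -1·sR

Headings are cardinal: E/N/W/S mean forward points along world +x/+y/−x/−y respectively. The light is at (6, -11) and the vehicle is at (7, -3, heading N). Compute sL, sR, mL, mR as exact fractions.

left sensor world pos  = (4, -2); dL² = 85
right sensor world pos = (10, -2); dR² = 97
sL = 160/85 = 32/17
sR = 160/97 = 160/97
mL = -1/2·sL + 1·sR = 1168/1649
mR = 0·sL + -1·sR = -160/97

32/17 160/97 1168/1649 -160/97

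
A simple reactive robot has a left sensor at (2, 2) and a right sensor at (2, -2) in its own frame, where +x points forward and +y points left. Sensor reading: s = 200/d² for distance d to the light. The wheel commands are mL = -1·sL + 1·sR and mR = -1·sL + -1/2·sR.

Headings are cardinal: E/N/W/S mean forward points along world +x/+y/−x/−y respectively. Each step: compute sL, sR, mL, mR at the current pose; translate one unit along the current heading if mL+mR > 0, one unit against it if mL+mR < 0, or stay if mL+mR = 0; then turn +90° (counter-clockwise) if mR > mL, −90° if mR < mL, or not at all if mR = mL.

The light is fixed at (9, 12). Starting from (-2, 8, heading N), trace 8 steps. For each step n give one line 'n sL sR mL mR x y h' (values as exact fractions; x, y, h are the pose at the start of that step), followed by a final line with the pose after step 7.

0 200/173 40/17 3520/2941 -6860/2941 -2 8 N
1 20/9 20/13 -80/117 -350/117 -2 7 E
2 200/149 40/49 -3840/7301 -12780/7301 -3 7 S
3 25/29 1 4/29 -79/58 -3 8 W
4 200/173 40/17 3520/2941 -6860/2941 -2 8 N
5 20/9 20/13 -80/117 -350/117 -2 7 E
6 200/149 40/49 -3840/7301 -12780/7301 -3 7 S
7 25/29 1 4/29 -79/58 -3 8 W
final -2 8 N

n=0: pose=(-2,8,N); sL=200/173, sR=40/17; mL=3520/2941, mR=-6860/2941; mL+mR=-3340/2941 → advance -1; mR−mL=-60/17 → turn -1·90°
n=1: pose=(-2,7,E); sL=20/9, sR=20/13; mL=-80/117, mR=-350/117; mL+mR=-430/117 → advance -1; mR−mL=-30/13 → turn -1·90°
n=2: pose=(-3,7,S); sL=200/149, sR=40/49; mL=-3840/7301, mR=-12780/7301; mL+mR=-16620/7301 → advance -1; mR−mL=-60/49 → turn -1·90°
n=3: pose=(-3,8,W); sL=25/29, sR=1; mL=4/29, mR=-79/58; mL+mR=-71/58 → advance -1; mR−mL=-3/2 → turn -1·90°
n=4: pose=(-2,8,N); sL=200/173, sR=40/17; mL=3520/2941, mR=-6860/2941; mL+mR=-3340/2941 → advance -1; mR−mL=-60/17 → turn -1·90°
n=5: pose=(-2,7,E); sL=20/9, sR=20/13; mL=-80/117, mR=-350/117; mL+mR=-430/117 → advance -1; mR−mL=-30/13 → turn -1·90°
n=6: pose=(-3,7,S); sL=200/149, sR=40/49; mL=-3840/7301, mR=-12780/7301; mL+mR=-16620/7301 → advance -1; mR−mL=-60/49 → turn -1·90°
n=7: pose=(-3,8,W); sL=25/29, sR=1; mL=4/29, mR=-79/58; mL+mR=-71/58 → advance -1; mR−mL=-3/2 → turn -1·90°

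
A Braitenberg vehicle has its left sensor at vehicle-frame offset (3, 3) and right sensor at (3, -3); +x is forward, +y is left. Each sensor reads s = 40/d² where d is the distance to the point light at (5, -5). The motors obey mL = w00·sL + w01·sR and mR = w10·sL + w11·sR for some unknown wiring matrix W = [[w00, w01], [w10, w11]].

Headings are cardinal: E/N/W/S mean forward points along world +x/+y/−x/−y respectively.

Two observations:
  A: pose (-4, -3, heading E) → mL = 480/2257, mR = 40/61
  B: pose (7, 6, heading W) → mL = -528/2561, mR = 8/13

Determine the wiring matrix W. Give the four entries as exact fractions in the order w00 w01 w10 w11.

obs A: pose=(-4,-3,E) → sL=40/61, sR=40/37, mL=480/2257, mR=40/61
obs B: pose=(7,6,W) → sL=8/13, sR=40/197, mL=-528/2561, mR=8/13
sensor matrix S = [[40/61, 40/37], [8/13, 40/197]]; det S = -3075840/5780177
solve [mL_A; mL_B] = S·[w00; w01] and [mR_A; mR_B] = S·[w10; w11]:
  w00 = -1/2, w01 = 1/2, w10 = 1, w11 = 0

-1/2 1/2 1 0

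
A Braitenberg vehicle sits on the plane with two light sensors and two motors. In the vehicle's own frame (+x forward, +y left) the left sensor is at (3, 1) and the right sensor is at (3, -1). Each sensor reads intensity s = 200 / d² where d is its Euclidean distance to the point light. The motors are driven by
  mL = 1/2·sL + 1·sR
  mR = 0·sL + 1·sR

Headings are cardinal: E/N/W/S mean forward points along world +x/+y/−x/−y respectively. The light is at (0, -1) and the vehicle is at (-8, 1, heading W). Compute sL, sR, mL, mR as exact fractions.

left sensor world pos  = (-11, 0); dL² = 122
right sensor world pos = (-11, 2); dR² = 130
sL = 200/122 = 100/61
sR = 200/130 = 20/13
mL = 1/2·sL + 1·sR = 1870/793
mR = 0·sL + 1·sR = 20/13

100/61 20/13 1870/793 20/13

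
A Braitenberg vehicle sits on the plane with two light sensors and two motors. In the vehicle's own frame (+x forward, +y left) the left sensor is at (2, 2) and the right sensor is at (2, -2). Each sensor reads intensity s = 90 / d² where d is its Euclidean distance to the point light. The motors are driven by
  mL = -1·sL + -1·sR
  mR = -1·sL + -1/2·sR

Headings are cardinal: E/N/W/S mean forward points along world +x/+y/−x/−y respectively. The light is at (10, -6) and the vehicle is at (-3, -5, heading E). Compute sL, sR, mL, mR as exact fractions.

left sensor world pos  = (-1, -3); dL² = 130
right sensor world pos = (-1, -7); dR² = 122
sL = 90/130 = 9/13
sR = 90/122 = 45/61
mL = -1·sL + -1·sR = -1134/793
mR = -1·sL + -1/2·sR = -1683/1586

9/13 45/61 -1134/793 -1683/1586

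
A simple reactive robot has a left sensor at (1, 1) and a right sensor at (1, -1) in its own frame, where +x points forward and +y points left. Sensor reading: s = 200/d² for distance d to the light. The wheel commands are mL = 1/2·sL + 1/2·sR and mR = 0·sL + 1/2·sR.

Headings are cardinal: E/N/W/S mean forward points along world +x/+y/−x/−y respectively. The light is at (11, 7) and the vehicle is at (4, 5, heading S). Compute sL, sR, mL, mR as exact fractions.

left sensor world pos  = (5, 4); dL² = 45
right sensor world pos = (3, 4); dR² = 73
sL = 200/45 = 40/9
sR = 200/73 = 200/73
mL = 1/2·sL + 1/2·sR = 2360/657
mR = 0·sL + 1/2·sR = 100/73

40/9 200/73 2360/657 100/73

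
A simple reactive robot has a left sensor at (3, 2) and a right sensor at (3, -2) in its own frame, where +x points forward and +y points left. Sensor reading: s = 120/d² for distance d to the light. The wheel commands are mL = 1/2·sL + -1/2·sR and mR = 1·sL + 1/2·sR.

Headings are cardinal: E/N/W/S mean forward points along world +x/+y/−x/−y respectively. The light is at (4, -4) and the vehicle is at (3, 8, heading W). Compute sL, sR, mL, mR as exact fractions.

30/29 30/53 360/1537 2025/1537

left sensor world pos  = (0, 6); dL² = 116
right sensor world pos = (0, 10); dR² = 212
sL = 120/116 = 30/29
sR = 120/212 = 30/53
mL = 1/2·sL + -1/2·sR = 360/1537
mR = 1·sL + 1/2·sR = 2025/1537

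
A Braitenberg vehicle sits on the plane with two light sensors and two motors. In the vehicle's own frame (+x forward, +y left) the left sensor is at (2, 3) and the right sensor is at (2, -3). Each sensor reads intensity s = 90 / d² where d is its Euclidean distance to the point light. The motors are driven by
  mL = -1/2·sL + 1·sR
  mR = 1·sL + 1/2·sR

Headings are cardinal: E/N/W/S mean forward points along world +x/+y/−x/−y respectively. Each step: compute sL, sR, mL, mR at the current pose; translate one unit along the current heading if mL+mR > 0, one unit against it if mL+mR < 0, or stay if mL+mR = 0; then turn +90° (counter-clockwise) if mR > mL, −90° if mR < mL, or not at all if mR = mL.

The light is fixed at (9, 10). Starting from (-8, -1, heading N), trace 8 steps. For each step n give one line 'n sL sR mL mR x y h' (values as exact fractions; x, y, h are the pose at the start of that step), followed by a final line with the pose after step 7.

0 90/481 90/277 30825/133237 46575/133237 -8 -1 N
1 9/53 9/41 585/4346 1215/4346 -8 0 W
2 10/41 2/13 17/533 171/533 -9 0 S
3 9/32 45/226 423/7232 1377/3616 -9 -1 E
4 90/481 90/277 30825/133237 46575/133237 -8 -1 N
5 9/53 9/41 585/4346 1215/4346 -8 0 W
6 10/41 2/13 17/533 171/533 -9 0 S
7 9/32 45/226 423/7232 1377/3616 -9 -1 E
final -8 -1 N

n=0: pose=(-8,-1,N); sL=90/481, sR=90/277; mL=30825/133237, mR=46575/133237; mL+mR=77400/133237 → advance +1; mR−mL=15750/133237 → turn +1·90°
n=1: pose=(-8,0,W); sL=9/53, sR=9/41; mL=585/4346, mR=1215/4346; mL+mR=900/2173 → advance +1; mR−mL=315/2173 → turn +1·90°
n=2: pose=(-9,0,S); sL=10/41, sR=2/13; mL=17/533, mR=171/533; mL+mR=188/533 → advance +1; mR−mL=154/533 → turn +1·90°
n=3: pose=(-9,-1,E); sL=9/32, sR=45/226; mL=423/7232, mR=1377/3616; mL+mR=3177/7232 → advance +1; mR−mL=2331/7232 → turn +1·90°
n=4: pose=(-8,-1,N); sL=90/481, sR=90/277; mL=30825/133237, mR=46575/133237; mL+mR=77400/133237 → advance +1; mR−mL=15750/133237 → turn +1·90°
n=5: pose=(-8,0,W); sL=9/53, sR=9/41; mL=585/4346, mR=1215/4346; mL+mR=900/2173 → advance +1; mR−mL=315/2173 → turn +1·90°
n=6: pose=(-9,0,S); sL=10/41, sR=2/13; mL=17/533, mR=171/533; mL+mR=188/533 → advance +1; mR−mL=154/533 → turn +1·90°
n=7: pose=(-9,-1,E); sL=9/32, sR=45/226; mL=423/7232, mR=1377/3616; mL+mR=3177/7232 → advance +1; mR−mL=2331/7232 → turn +1·90°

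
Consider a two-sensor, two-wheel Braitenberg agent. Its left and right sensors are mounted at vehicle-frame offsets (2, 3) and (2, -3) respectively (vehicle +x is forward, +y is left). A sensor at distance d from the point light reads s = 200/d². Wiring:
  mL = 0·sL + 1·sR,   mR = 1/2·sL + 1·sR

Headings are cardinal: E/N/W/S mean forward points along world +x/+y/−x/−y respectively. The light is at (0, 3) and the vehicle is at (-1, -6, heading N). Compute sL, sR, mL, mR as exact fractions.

40/13 200/53 200/53 3660/689

left sensor world pos  = (-4, -4); dL² = 65
right sensor world pos = (2, -4); dR² = 53
sL = 200/65 = 40/13
sR = 200/53 = 200/53
mL = 0·sL + 1·sR = 200/53
mR = 1/2·sL + 1·sR = 3660/689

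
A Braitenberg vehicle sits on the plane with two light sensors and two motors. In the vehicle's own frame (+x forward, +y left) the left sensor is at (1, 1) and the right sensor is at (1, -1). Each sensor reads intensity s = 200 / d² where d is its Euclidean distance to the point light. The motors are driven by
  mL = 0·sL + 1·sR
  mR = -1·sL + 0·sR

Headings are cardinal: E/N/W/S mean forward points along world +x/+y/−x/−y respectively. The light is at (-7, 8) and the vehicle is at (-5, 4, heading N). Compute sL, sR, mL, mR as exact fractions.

20 100/9 100/9 -20

left sensor world pos  = (-6, 5); dL² = 10
right sensor world pos = (-4, 5); dR² = 18
sL = 200/10 = 20
sR = 200/18 = 100/9
mL = 0·sL + 1·sR = 100/9
mR = -1·sL + 0·sR = -20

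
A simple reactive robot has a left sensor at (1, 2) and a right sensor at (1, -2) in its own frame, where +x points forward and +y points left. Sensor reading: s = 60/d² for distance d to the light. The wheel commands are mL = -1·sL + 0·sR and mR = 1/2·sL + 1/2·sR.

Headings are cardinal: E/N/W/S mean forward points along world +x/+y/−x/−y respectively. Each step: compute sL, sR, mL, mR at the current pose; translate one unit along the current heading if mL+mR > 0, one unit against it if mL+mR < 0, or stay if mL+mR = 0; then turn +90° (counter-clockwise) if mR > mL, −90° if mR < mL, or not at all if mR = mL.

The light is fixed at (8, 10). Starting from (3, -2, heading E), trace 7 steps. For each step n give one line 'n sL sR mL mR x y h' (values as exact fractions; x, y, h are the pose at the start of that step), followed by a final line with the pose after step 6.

0 15/29 15/53 -15/29 615/1537 3 -2 E
1 12/37 60/137 -12/37 1932/5069 2 -2 N
2 30/109 6/13 -30/109 522/1417 2 -1 W
3 60/169 4/15 -60/169 788/2535 1 -1 S
4 3/5 1/3 -3/5 7/15 1 0 E
5 60/181 20/39 -60/181 2980/7059 0 0 N
6 30/101 6/13 -30/101 498/1313 0 1 W
final -1 1 S

n=0: pose=(3,-2,E); sL=15/29, sR=15/53; mL=-15/29, mR=615/1537; mL+mR=-180/1537 → advance -1; mR−mL=1410/1537 → turn +1·90°
n=1: pose=(2,-2,N); sL=12/37, sR=60/137; mL=-12/37, mR=1932/5069; mL+mR=288/5069 → advance +1; mR−mL=3576/5069 → turn +1·90°
n=2: pose=(2,-1,W); sL=30/109, sR=6/13; mL=-30/109, mR=522/1417; mL+mR=132/1417 → advance +1; mR−mL=912/1417 → turn +1·90°
n=3: pose=(1,-1,S); sL=60/169, sR=4/15; mL=-60/169, mR=788/2535; mL+mR=-112/2535 → advance -1; mR−mL=1688/2535 → turn +1·90°
n=4: pose=(1,0,E); sL=3/5, sR=1/3; mL=-3/5, mR=7/15; mL+mR=-2/15 → advance -1; mR−mL=16/15 → turn +1·90°
n=5: pose=(0,0,N); sL=60/181, sR=20/39; mL=-60/181, mR=2980/7059; mL+mR=640/7059 → advance +1; mR−mL=5320/7059 → turn +1·90°
n=6: pose=(0,1,W); sL=30/101, sR=6/13; mL=-30/101, mR=498/1313; mL+mR=108/1313 → advance +1; mR−mL=888/1313 → turn +1·90°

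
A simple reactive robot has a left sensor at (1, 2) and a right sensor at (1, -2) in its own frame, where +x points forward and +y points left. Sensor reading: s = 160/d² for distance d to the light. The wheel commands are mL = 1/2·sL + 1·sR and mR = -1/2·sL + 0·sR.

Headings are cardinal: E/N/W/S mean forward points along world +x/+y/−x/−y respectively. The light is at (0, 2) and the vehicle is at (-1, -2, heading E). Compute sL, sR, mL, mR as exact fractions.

left sensor world pos  = (0, 0); dL² = 4
right sensor world pos = (0, -4); dR² = 36
sL = 160/4 = 40
sR = 160/36 = 40/9
mL = 1/2·sL + 1·sR = 220/9
mR = -1/2·sL + 0·sR = -20

40 40/9 220/9 -20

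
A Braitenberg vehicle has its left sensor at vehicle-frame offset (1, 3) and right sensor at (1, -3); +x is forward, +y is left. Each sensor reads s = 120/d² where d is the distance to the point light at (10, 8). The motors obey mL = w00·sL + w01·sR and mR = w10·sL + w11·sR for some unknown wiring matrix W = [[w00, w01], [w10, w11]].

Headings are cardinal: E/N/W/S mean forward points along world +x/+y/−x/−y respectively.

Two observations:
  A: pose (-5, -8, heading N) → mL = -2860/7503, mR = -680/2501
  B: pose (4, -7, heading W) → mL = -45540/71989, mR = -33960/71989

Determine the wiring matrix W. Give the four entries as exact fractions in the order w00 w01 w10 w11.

obs A: pose=(-5,-8,N) → sL=40/183, sR=40/123, mL=-2860/7503, mR=-680/2501
obs B: pose=(4,-7,W) → sL=120/373, sR=120/193, mL=-45540/71989, mR=-33960/71989
sensor matrix S = [[40/183, 40/123], [120/373, 120/193]]; det S = 5632000/180044489
solve [mL_A; mL_B] = S·[w00; w01] and [mR_A; mR_B] = S·[w10; w11]:
  w00 = -1, w01 = -1/2, w10 = -1/2, w11 = -1/2

-1 -1/2 -1/2 -1/2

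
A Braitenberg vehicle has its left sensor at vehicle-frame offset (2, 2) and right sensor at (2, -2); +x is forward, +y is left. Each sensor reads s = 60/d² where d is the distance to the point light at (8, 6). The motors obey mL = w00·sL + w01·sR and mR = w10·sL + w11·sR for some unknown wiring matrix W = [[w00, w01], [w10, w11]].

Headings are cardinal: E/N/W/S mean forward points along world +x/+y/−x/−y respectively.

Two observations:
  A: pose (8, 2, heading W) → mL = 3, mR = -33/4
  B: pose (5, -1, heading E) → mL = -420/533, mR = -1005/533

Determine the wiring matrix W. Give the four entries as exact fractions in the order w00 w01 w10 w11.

obs A: pose=(8,2,W) → sL=3/2, sR=15/2, mL=3, mR=-33/4
obs B: pose=(5,-1,E) → sL=30/13, sR=30/41, mL=-420/533, mR=-1005/533
sensor matrix S = [[3/2, 15/2], [30/13, 30/41]]; det S = -8640/533
solve [mL_A; mL_B] = S·[w00; w01] and [mR_A; mR_B] = S·[w10; w11]:
  w00 = -1/2, w01 = 1/2, w10 = -1/2, w11 = -1

-1/2 1/2 -1/2 -1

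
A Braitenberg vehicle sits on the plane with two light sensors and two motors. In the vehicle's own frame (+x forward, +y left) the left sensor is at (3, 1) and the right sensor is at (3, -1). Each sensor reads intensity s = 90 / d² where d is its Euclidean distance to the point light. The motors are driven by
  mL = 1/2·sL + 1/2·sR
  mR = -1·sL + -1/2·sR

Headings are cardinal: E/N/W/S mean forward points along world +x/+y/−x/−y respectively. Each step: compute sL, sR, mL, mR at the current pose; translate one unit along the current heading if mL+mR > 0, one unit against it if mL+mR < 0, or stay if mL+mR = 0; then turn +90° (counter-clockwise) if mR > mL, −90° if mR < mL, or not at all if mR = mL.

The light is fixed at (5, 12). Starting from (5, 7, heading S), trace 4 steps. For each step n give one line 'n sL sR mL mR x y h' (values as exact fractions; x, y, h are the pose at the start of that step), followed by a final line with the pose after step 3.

n=0: pose=(5,7,S); sL=18/13, sR=18/13; mL=18/13, mR=-27/13; mL+mR=-9/13 → advance -1; mR−mL=-45/13 → turn -1·90°
n=1: pose=(5,8,W); sL=45/17, sR=5; mL=65/17, mR=-175/34; mL+mR=-45/34 → advance -1; mR−mL=-305/34 → turn -1·90°
n=2: pose=(6,8,N); sL=90, sR=18; mL=54, mR=-99; mL+mR=-45 → advance -1; mR−mL=-153 → turn -1·90°
n=3: pose=(6,7,E); sL=45/16, sR=45/26; mL=945/416, mR=-765/208; mL+mR=-45/32 → advance -1; mR−mL=-2475/416 → turn -1·90°

0 18/13 18/13 18/13 -27/13 5 7 S
1 45/17 5 65/17 -175/34 5 8 W
2 90 18 54 -99 6 8 N
3 45/16 45/26 945/416 -765/208 6 7 E
final 5 7 S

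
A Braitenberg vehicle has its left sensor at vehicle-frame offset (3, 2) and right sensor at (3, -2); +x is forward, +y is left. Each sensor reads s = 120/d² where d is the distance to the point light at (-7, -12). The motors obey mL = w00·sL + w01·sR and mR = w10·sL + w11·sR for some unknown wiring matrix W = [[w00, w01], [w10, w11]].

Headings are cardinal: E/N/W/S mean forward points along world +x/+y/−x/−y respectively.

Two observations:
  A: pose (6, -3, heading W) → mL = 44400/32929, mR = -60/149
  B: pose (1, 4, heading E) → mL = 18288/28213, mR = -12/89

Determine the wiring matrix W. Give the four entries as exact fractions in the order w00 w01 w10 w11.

obs A: pose=(6,-3,W) → sL=120/149, sR=120/221, mL=44400/32929, mR=-60/149
obs B: pose=(1,4,E) → sL=24/89, sR=120/317, mL=18288/28213, mR=-12/89
sensor matrix S = [[120/149, 120/221], [24/89, 120/317]]; det S = 147202560/929025877
solve [mL_A; mL_B] = S·[w00; w01] and [mR_A; mR_B] = S·[w10; w11]:
  w00 = 1, w01 = 1, w10 = -1/2, w11 = 0

1 1 -1/2 0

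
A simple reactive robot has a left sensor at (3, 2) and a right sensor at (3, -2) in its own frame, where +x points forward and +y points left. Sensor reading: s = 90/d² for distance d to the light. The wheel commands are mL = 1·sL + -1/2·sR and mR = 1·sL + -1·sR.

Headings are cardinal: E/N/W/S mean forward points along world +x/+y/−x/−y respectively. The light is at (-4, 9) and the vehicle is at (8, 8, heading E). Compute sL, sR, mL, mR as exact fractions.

left sensor world pos  = (11, 10); dL² = 226
right sensor world pos = (11, 6); dR² = 234
sL = 90/226 = 45/113
sR = 90/234 = 5/13
mL = 1·sL + -1/2·sR = 605/2938
mR = 1·sL + -1·sR = 20/1469

45/113 5/13 605/2938 20/1469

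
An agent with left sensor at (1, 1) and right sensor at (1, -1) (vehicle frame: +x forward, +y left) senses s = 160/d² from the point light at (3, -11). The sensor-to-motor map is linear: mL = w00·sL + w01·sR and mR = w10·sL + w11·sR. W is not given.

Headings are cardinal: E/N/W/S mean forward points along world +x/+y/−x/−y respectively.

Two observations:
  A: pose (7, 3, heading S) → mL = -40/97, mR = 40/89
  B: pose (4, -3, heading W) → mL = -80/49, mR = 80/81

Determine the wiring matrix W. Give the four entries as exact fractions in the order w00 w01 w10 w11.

obs A: pose=(7,3,S) → sL=80/97, sR=80/89, mL=-40/97, mR=40/89
obs B: pose=(4,-3,W) → sL=160/49, sR=160/81, mL=-80/49, mR=80/81
sensor matrix S = [[80/97, 80/89], [160/49, 160/81]]; det S = -44748800/34264377
solve [mL_A; mL_B] = S·[w00; w01] and [mR_A; mR_B] = S·[w10; w11]:
  w00 = -1/2, w01 = 0, w10 = 0, w11 = 1/2

-1/2 0 0 1/2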